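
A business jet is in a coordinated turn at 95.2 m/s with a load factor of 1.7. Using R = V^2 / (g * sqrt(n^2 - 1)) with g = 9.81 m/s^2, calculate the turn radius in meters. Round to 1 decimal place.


Step 1: V^2 = 95.2^2 = 9063.04
Step 2: n^2 - 1 = 1.7^2 - 1 = 1.89
Step 3: sqrt(1.89) = 1.374773
Step 4: R = 9063.04 / (9.81 * 1.374773) = 672.0 m

672.0


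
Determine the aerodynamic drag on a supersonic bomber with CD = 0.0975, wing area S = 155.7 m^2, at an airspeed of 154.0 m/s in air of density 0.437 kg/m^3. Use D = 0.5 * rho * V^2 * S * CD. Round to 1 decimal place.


Step 1: Dynamic pressure q = 0.5 * 0.437 * 154.0^2 = 5181.946 Pa
Step 2: Drag D = q * S * CD = 5181.946 * 155.7 * 0.0975
Step 3: D = 78665.8 N

78665.8


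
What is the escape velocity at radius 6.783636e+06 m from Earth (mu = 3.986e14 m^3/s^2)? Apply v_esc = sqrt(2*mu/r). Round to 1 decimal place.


Step 1: 2*mu/r = 2 * 3.986e14 / 6.783636e+06 = 117518097.964
Step 2: v_esc = sqrt(117518097.964) = 10840.6 m/s

10840.6


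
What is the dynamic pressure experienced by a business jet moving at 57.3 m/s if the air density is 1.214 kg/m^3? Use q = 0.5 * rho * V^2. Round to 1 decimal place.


Step 1: V^2 = 57.3^2 = 3283.29
Step 2: q = 0.5 * 1.214 * 3283.29
Step 3: q = 1993.0 Pa

1993.0


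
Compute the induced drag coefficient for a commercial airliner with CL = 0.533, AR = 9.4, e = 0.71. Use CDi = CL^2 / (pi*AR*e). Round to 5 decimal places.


Step 1: CL^2 = 0.533^2 = 0.284089
Step 2: pi * AR * e = 3.14159 * 9.4 * 0.71 = 20.966989
Step 3: CDi = 0.284089 / 20.966989 = 0.01355

0.01355


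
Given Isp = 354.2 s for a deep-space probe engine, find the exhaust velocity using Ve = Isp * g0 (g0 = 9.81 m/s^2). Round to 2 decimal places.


Step 1: Ve = Isp * g0 = 354.2 * 9.81
Step 2: Ve = 3474.70 m/s

3474.70


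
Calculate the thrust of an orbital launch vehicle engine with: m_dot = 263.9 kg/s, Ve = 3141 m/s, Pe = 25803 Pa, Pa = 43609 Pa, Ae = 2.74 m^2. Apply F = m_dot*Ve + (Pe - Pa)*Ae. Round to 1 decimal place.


Step 1: Momentum thrust = m_dot * Ve = 263.9 * 3141 = 828909.9 N
Step 2: Pressure thrust = (Pe - Pa) * Ae = (25803 - 43609) * 2.74 = -48788.44 N
Step 3: Total thrust F = 828909.9 + -48788.44 = 780121.5 N

780121.5


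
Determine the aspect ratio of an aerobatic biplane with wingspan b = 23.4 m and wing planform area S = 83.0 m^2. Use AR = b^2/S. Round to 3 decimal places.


Step 1: b^2 = 23.4^2 = 547.56
Step 2: AR = 547.56 / 83.0 = 6.597

6.597


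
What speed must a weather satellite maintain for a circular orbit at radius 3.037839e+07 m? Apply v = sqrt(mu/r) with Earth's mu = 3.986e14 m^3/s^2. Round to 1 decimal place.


Step 1: mu / r = 3.986e14 / 3.037839e+07 = 13121169.3576
Step 2: v = sqrt(13121169.3576) = 3622.3 m/s

3622.3


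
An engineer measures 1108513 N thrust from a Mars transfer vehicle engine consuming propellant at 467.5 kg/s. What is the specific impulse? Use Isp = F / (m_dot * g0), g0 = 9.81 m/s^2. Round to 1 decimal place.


Step 1: m_dot * g0 = 467.5 * 9.81 = 4586.18
Step 2: Isp = 1108513 / 4586.18 = 241.7 s

241.7


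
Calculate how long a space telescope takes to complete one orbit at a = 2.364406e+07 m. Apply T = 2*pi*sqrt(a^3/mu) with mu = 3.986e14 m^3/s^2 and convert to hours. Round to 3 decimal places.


Step 1: a^3 / mu = 1.321801e+22 / 3.986e14 = 3.316110e+07
Step 2: sqrt(3.316110e+07) = 5758.5671 s
Step 3: T = 2*pi * 5758.5671 = 36182.14 s
Step 4: T in hours = 36182.14 / 3600 = 10.051 hours

10.051


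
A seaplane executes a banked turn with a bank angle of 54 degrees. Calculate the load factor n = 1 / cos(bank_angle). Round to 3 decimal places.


Step 1: Convert 54 degrees to radians = 0.942478
Step 2: cos(54 deg) = 0.587785
Step 3: n = 1 / 0.587785 = 1.701

1.701


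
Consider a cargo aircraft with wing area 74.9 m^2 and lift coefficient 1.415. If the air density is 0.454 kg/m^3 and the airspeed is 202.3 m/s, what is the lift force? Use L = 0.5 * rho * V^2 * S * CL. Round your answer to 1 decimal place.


Step 1: Calculate dynamic pressure q = 0.5 * 0.454 * 202.3^2 = 0.5 * 0.454 * 40925.29 = 9290.0408 Pa
Step 2: Multiply by wing area and lift coefficient: L = 9290.0408 * 74.9 * 1.415
Step 3: L = 695824.0582 * 1.415 = 984591.0 N

984591.0


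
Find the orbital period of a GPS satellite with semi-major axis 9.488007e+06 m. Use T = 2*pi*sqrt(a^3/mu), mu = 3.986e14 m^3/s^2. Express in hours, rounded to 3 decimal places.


Step 1: a^3 / mu = 8.541320e+20 / 3.986e14 = 2.142830e+06
Step 2: sqrt(2.142830e+06) = 1463.8408 s
Step 3: T = 2*pi * 1463.8408 = 9197.58 s
Step 4: T in hours = 9197.58 / 3600 = 2.555 hours

2.555


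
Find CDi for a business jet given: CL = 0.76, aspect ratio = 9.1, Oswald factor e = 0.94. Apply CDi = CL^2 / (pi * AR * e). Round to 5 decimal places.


Step 1: CL^2 = 0.76^2 = 0.5776
Step 2: pi * AR * e = 3.14159 * 9.1 * 0.94 = 26.873184
Step 3: CDi = 0.5776 / 26.873184 = 0.02149

0.02149


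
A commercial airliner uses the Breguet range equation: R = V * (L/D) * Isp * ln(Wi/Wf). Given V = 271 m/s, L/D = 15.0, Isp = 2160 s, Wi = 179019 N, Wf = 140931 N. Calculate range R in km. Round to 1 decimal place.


Step 1: Coefficient = V * (L/D) * Isp = 271 * 15.0 * 2160 = 8780400.0 m
Step 2: Wi/Wf = 179019 / 140931 = 1.27026
Step 3: ln(1.27026) = 0.239222
Step 4: R = 8780400.0 * 0.239222 = 2100460.8 m = 2100.5 km

2100.5


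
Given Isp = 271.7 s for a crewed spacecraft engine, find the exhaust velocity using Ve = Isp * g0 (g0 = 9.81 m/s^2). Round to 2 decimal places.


Step 1: Ve = Isp * g0 = 271.7 * 9.81
Step 2: Ve = 2665.38 m/s

2665.38


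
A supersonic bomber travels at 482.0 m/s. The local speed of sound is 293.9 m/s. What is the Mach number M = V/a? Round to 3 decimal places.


Step 1: M = V / a = 482.0 / 293.9
Step 2: M = 1.640

1.640


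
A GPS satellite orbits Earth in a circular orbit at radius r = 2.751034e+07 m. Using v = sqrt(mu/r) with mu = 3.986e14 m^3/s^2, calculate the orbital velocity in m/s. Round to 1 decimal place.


Step 1: mu / r = 3.986e14 / 2.751034e+07 = 14489097.5539
Step 2: v = sqrt(14489097.5539) = 3806.5 m/s

3806.5


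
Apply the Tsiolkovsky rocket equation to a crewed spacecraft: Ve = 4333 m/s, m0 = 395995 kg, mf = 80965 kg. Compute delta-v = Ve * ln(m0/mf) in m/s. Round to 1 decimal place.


Step 1: Mass ratio m0/mf = 395995 / 80965 = 4.890941
Step 2: ln(4.890941) = 1.587385
Step 3: delta-v = 4333 * 1.587385 = 6878.1 m/s

6878.1


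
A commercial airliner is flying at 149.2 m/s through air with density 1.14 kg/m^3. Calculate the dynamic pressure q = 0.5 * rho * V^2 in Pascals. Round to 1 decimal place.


Step 1: V^2 = 149.2^2 = 22260.64
Step 2: q = 0.5 * 1.14 * 22260.64
Step 3: q = 12688.6 Pa

12688.6


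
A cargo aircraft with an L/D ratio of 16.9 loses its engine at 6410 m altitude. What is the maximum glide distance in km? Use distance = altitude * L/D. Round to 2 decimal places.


Step 1: Glide distance = altitude * L/D = 6410 * 16.9 = 108329.0 m
Step 2: Convert to km: 108329.0 / 1000 = 108.33 km

108.33


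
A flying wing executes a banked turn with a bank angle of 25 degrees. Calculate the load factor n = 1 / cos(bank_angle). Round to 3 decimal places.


Step 1: Convert 25 degrees to radians = 0.436332
Step 2: cos(25 deg) = 0.906308
Step 3: n = 1 / 0.906308 = 1.103

1.103


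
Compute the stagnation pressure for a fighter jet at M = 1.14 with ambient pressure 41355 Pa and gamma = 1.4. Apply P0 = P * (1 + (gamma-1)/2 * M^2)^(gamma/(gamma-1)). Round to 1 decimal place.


Step 1: (gamma-1)/2 * M^2 = 0.2 * 1.2996 = 0.25992
Step 2: 1 + 0.25992 = 1.25992
Step 3: Exponent gamma/(gamma-1) = 3.5
Step 4: P0 = 41355 * 1.25992^3.5 = 92838.6 Pa

92838.6


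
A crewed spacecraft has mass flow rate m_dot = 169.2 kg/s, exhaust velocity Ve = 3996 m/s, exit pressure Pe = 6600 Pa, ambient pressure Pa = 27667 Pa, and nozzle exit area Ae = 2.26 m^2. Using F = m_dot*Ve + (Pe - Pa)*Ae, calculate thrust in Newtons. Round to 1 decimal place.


Step 1: Momentum thrust = m_dot * Ve = 169.2 * 3996 = 676123.2 N
Step 2: Pressure thrust = (Pe - Pa) * Ae = (6600 - 27667) * 2.26 = -47611.42 N
Step 3: Total thrust F = 676123.2 + -47611.42 = 628511.8 N

628511.8


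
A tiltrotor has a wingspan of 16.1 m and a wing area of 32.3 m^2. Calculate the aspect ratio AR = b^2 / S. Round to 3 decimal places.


Step 1: b^2 = 16.1^2 = 259.21
Step 2: AR = 259.21 / 32.3 = 8.025

8.025


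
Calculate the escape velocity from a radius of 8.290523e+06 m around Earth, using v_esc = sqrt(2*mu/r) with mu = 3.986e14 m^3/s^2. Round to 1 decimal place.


Step 1: 2*mu/r = 2 * 3.986e14 / 8.290523e+06 = 96157986.6554
Step 2: v_esc = sqrt(96157986.6554) = 9806.0 m/s

9806.0


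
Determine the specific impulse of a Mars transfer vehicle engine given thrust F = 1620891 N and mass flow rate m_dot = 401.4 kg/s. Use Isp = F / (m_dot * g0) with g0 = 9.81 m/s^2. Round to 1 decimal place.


Step 1: m_dot * g0 = 401.4 * 9.81 = 3937.73
Step 2: Isp = 1620891 / 3937.73 = 411.6 s

411.6


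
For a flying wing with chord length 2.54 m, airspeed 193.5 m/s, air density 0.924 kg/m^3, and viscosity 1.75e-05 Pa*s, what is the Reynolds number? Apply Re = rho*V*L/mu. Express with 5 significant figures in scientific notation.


Step 1: Numerator = rho * V * L = 0.924 * 193.5 * 2.54 = 454.13676
Step 2: Re = 454.13676 / 1.75e-05
Step 3: Re = 2.5951e+07

2.5951e+07


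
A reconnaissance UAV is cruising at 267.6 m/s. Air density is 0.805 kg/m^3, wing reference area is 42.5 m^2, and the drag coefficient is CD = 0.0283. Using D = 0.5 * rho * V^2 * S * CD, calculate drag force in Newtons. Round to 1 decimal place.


Step 1: Dynamic pressure q = 0.5 * 0.805 * 267.6^2 = 28822.9284 Pa
Step 2: Drag D = q * S * CD = 28822.9284 * 42.5 * 0.0283
Step 3: D = 34666.8 N

34666.8


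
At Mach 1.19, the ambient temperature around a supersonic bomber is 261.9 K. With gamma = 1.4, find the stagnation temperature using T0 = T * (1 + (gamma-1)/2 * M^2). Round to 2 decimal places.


Step 1: (gamma-1)/2 = 0.2
Step 2: M^2 = 1.4161
Step 3: 1 + 0.2 * 1.4161 = 1.28322
Step 4: T0 = 261.9 * 1.28322 = 336.08 K

336.08


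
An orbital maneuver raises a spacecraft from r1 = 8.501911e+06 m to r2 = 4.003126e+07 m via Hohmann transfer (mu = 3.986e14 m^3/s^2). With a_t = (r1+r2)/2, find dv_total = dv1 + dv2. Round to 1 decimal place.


Step 1: Transfer semi-major axis a_t = (8.501911e+06 + 4.003126e+07) / 2 = 2.426659e+07 m
Step 2: v1 (circular at r1) = sqrt(mu/r1) = 6847.16 m/s
Step 3: v_t1 = sqrt(mu*(2/r1 - 1/a_t)) = 8794.39 m/s
Step 4: dv1 = |8794.39 - 6847.16| = 1947.23 m/s
Step 5: v2 (circular at r2) = 3155.51 m/s, v_t2 = 1867.77 m/s
Step 6: dv2 = |3155.51 - 1867.77| = 1287.74 m/s
Step 7: Total delta-v = 1947.23 + 1287.74 = 3235.0 m/s

3235.0


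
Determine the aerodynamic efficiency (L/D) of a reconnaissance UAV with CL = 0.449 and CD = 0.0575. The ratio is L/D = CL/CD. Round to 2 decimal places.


Step 1: L/D = CL / CD = 0.449 / 0.0575
Step 2: L/D = 7.81

7.81


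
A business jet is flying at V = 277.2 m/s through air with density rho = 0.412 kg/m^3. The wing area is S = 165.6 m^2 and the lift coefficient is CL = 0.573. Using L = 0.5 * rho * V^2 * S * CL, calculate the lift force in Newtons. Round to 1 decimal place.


Step 1: Calculate dynamic pressure q = 0.5 * 0.412 * 277.2^2 = 0.5 * 0.412 * 76839.84 = 15829.007 Pa
Step 2: Multiply by wing area and lift coefficient: L = 15829.007 * 165.6 * 0.573
Step 3: L = 2621283.5658 * 0.573 = 1501995.5 N

1501995.5


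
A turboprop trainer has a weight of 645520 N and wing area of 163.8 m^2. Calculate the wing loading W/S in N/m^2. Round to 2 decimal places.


Step 1: Wing loading = W / S = 645520 / 163.8
Step 2: Wing loading = 3940.90 N/m^2

3940.90


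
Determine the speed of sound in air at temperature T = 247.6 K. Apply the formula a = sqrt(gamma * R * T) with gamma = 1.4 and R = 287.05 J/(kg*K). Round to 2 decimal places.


Step 1: gamma * R * T = 1.4 * 287.05 * 247.6 = 99503.012
Step 2: a = sqrt(99503.012) = 315.44 m/s

315.44


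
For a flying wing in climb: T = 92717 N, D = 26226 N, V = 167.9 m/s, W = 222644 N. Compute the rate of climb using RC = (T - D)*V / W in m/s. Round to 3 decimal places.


Step 1: Excess thrust = T - D = 92717 - 26226 = 66491 N
Step 2: Excess power = 66491 * 167.9 = 11163838.9 W
Step 3: RC = 11163838.9 / 222644 = 50.142 m/s

50.142


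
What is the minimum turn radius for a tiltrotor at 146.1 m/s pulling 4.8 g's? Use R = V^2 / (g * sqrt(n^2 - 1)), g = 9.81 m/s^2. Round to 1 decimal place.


Step 1: V^2 = 146.1^2 = 21345.21
Step 2: n^2 - 1 = 4.8^2 - 1 = 22.04
Step 3: sqrt(22.04) = 4.694678
Step 4: R = 21345.21 / (9.81 * 4.694678) = 463.5 m

463.5


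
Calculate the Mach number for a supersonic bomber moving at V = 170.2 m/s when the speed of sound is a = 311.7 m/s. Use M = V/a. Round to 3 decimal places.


Step 1: M = V / a = 170.2 / 311.7
Step 2: M = 0.546

0.546


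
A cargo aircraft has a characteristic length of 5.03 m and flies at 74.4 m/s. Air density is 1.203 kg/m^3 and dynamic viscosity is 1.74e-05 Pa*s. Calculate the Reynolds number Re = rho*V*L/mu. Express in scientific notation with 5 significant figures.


Step 1: Numerator = rho * V * L = 1.203 * 74.4 * 5.03 = 450.201096
Step 2: Re = 450.201096 / 1.74e-05
Step 3: Re = 2.5874e+07

2.5874e+07


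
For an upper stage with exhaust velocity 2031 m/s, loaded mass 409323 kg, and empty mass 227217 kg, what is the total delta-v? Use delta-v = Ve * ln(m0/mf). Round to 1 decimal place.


Step 1: Mass ratio m0/mf = 409323 / 227217 = 1.801463
Step 2: ln(1.801463) = 0.588599
Step 3: delta-v = 2031 * 0.588599 = 1195.4 m/s

1195.4


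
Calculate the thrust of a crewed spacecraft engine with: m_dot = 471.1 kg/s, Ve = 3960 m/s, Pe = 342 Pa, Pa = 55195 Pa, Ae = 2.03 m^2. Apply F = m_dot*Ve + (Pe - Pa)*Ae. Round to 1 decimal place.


Step 1: Momentum thrust = m_dot * Ve = 471.1 * 3960 = 1865556.0 N
Step 2: Pressure thrust = (Pe - Pa) * Ae = (342 - 55195) * 2.03 = -111351.59 N
Step 3: Total thrust F = 1865556.0 + -111351.59 = 1754204.4 N

1754204.4


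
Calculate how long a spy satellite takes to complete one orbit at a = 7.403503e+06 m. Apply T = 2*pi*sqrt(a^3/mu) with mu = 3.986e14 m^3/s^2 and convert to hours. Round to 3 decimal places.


Step 1: a^3 / mu = 4.057997e+20 / 3.986e14 = 1.018063e+06
Step 2: sqrt(1.018063e+06) = 1008.9909 s
Step 3: T = 2*pi * 1008.9909 = 6339.68 s
Step 4: T in hours = 6339.68 / 3600 = 1.761 hours

1.761


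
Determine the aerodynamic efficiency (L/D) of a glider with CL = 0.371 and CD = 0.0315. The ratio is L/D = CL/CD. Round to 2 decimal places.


Step 1: L/D = CL / CD = 0.371 / 0.0315
Step 2: L/D = 11.78

11.78


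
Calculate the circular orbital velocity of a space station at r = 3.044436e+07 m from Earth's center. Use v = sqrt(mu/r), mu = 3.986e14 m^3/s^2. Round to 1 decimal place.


Step 1: mu / r = 3.986e14 / 3.044436e+07 = 13092737.0455
Step 2: v = sqrt(13092737.0455) = 3618.4 m/s

3618.4


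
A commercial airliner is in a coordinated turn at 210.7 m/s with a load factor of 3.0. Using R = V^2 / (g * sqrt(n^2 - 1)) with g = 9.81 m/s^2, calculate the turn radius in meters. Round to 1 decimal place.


Step 1: V^2 = 210.7^2 = 44394.49
Step 2: n^2 - 1 = 3.0^2 - 1 = 8.0
Step 3: sqrt(8.0) = 2.828427
Step 4: R = 44394.49 / (9.81 * 2.828427) = 1600.0 m

1600.0


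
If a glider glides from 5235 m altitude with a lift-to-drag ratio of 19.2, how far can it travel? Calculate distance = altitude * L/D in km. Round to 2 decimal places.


Step 1: Glide distance = altitude * L/D = 5235 * 19.2 = 100512.0 m
Step 2: Convert to km: 100512.0 / 1000 = 100.51 km

100.51


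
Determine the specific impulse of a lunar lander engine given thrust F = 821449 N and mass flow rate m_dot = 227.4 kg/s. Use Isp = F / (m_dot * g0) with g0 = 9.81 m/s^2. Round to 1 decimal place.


Step 1: m_dot * g0 = 227.4 * 9.81 = 2230.79
Step 2: Isp = 821449 / 2230.79 = 368.2 s

368.2


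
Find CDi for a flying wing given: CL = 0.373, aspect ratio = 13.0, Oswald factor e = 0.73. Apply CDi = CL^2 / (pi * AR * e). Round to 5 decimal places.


Step 1: CL^2 = 0.373^2 = 0.139129
Step 2: pi * AR * e = 3.14159 * 13.0 * 0.73 = 29.813714
Step 3: CDi = 0.139129 / 29.813714 = 0.00467

0.00467


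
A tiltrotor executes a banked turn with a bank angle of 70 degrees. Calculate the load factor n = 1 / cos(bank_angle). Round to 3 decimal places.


Step 1: Convert 70 degrees to radians = 1.22173
Step 2: cos(70 deg) = 0.34202
Step 3: n = 1 / 0.34202 = 2.924

2.924


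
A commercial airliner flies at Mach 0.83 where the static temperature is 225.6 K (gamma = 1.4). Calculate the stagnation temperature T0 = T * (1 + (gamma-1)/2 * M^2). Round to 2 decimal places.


Step 1: (gamma-1)/2 = 0.2
Step 2: M^2 = 0.6889
Step 3: 1 + 0.2 * 0.6889 = 1.13778
Step 4: T0 = 225.6 * 1.13778 = 256.68 K

256.68


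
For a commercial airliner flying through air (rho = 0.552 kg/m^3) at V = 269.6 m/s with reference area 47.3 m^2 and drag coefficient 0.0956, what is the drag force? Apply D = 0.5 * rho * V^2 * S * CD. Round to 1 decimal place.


Step 1: Dynamic pressure q = 0.5 * 0.552 * 269.6^2 = 20060.8282 Pa
Step 2: Drag D = q * S * CD = 20060.8282 * 47.3 * 0.0956
Step 3: D = 90712.7 N

90712.7


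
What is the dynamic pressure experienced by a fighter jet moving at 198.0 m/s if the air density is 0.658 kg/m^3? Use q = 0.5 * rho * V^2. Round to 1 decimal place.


Step 1: V^2 = 198.0^2 = 39204.0
Step 2: q = 0.5 * 0.658 * 39204.0
Step 3: q = 12898.1 Pa

12898.1


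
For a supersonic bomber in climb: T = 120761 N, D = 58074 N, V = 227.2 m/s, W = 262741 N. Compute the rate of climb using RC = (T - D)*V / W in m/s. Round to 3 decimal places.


Step 1: Excess thrust = T - D = 120761 - 58074 = 62687 N
Step 2: Excess power = 62687 * 227.2 = 14242486.4 W
Step 3: RC = 14242486.4 / 262741 = 54.207 m/s

54.207


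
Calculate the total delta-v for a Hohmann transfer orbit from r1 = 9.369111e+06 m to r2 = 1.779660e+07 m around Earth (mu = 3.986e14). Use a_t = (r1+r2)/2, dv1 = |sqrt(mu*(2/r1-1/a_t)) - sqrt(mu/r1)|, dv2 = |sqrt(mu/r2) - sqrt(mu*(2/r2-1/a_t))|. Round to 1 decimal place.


Step 1: Transfer semi-major axis a_t = (9.369111e+06 + 1.779660e+07) / 2 = 1.358286e+07 m
Step 2: v1 (circular at r1) = sqrt(mu/r1) = 6522.58 m/s
Step 3: v_t1 = sqrt(mu*(2/r1 - 1/a_t)) = 7466.08 m/s
Step 4: dv1 = |7466.08 - 6522.58| = 943.5 m/s
Step 5: v2 (circular at r2) = 4732.6 m/s, v_t2 = 3930.55 m/s
Step 6: dv2 = |4732.6 - 3930.55| = 802.05 m/s
Step 7: Total delta-v = 943.5 + 802.05 = 1745.5 m/s

1745.5


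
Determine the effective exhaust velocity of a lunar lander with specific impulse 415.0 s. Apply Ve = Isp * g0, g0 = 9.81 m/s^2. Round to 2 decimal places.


Step 1: Ve = Isp * g0 = 415.0 * 9.81
Step 2: Ve = 4071.15 m/s

4071.15


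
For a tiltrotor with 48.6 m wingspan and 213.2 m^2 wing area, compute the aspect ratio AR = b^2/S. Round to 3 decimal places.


Step 1: b^2 = 48.6^2 = 2361.96
Step 2: AR = 2361.96 / 213.2 = 11.079

11.079


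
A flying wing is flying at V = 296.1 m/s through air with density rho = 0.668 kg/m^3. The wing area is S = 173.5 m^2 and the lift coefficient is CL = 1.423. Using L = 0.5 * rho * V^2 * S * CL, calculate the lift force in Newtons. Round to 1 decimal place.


Step 1: Calculate dynamic pressure q = 0.5 * 0.668 * 296.1^2 = 0.5 * 0.668 * 87675.21 = 29283.5201 Pa
Step 2: Multiply by wing area and lift coefficient: L = 29283.5201 * 173.5 * 1.423
Step 3: L = 5080690.7443 * 1.423 = 7229822.9 N

7229822.9


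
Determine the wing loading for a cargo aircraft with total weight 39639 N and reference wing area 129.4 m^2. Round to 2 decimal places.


Step 1: Wing loading = W / S = 39639 / 129.4
Step 2: Wing loading = 306.33 N/m^2

306.33


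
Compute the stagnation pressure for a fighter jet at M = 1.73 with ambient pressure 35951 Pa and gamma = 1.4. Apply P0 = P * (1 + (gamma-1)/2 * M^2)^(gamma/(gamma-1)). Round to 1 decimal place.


Step 1: (gamma-1)/2 * M^2 = 0.2 * 2.9929 = 0.59858
Step 2: 1 + 0.59858 = 1.59858
Step 3: Exponent gamma/(gamma-1) = 3.5
Step 4: P0 = 35951 * 1.59858^3.5 = 185686.9 Pa

185686.9


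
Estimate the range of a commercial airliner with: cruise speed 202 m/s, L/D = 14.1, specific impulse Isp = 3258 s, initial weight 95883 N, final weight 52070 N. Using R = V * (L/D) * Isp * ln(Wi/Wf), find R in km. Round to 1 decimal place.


Step 1: Coefficient = V * (L/D) * Isp = 202 * 14.1 * 3258 = 9279435.6 m
Step 2: Wi/Wf = 95883 / 52070 = 1.841425
Step 3: ln(1.841425) = 0.61054
Step 4: R = 9279435.6 * 0.61054 = 5665464.1 m = 5665.5 km

5665.5


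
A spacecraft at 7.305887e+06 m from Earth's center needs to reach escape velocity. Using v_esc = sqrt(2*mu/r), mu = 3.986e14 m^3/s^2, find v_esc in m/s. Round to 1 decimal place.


Step 1: 2*mu/r = 2 * 3.986e14 / 7.305887e+06 = 109117482.9285
Step 2: v_esc = sqrt(109117482.9285) = 10445.9 m/s

10445.9


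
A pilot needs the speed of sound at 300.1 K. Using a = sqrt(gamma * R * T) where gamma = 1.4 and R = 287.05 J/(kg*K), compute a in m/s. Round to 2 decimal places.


Step 1: gamma * R * T = 1.4 * 287.05 * 300.1 = 120601.187
Step 2: a = sqrt(120601.187) = 347.28 m/s

347.28


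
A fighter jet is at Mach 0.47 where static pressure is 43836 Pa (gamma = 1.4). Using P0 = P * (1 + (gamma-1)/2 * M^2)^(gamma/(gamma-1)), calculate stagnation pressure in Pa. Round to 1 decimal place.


Step 1: (gamma-1)/2 * M^2 = 0.2 * 0.2209 = 0.04418
Step 2: 1 + 0.04418 = 1.04418
Step 3: Exponent gamma/(gamma-1) = 3.5
Step 4: P0 = 43836 * 1.04418^3.5 = 50997.0 Pa

50997.0


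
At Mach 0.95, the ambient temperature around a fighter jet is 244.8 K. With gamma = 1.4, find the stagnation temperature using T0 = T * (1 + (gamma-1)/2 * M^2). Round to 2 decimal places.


Step 1: (gamma-1)/2 = 0.2
Step 2: M^2 = 0.9025
Step 3: 1 + 0.2 * 0.9025 = 1.1805
Step 4: T0 = 244.8 * 1.1805 = 288.99 K

288.99


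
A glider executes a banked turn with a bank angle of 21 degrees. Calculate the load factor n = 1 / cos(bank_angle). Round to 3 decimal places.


Step 1: Convert 21 degrees to radians = 0.366519
Step 2: cos(21 deg) = 0.93358
Step 3: n = 1 / 0.93358 = 1.071

1.071


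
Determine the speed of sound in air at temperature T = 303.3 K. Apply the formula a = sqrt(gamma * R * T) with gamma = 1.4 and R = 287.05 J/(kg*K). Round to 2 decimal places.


Step 1: gamma * R * T = 1.4 * 287.05 * 303.3 = 121887.171
Step 2: a = sqrt(121887.171) = 349.12 m/s

349.12


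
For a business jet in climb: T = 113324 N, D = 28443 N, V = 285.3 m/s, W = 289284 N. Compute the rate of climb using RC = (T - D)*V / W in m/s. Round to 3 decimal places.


Step 1: Excess thrust = T - D = 113324 - 28443 = 84881 N
Step 2: Excess power = 84881 * 285.3 = 24216549.3 W
Step 3: RC = 24216549.3 / 289284 = 83.712 m/s

83.712


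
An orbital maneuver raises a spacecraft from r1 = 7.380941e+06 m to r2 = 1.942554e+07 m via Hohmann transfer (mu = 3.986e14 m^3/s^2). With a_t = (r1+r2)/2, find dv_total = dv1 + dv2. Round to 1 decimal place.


Step 1: Transfer semi-major axis a_t = (7.380941e+06 + 1.942554e+07) / 2 = 1.340324e+07 m
Step 2: v1 (circular at r1) = sqrt(mu/r1) = 7348.74 m/s
Step 3: v_t1 = sqrt(mu*(2/r1 - 1/a_t)) = 8846.97 m/s
Step 4: dv1 = |8846.97 - 7348.74| = 1498.23 m/s
Step 5: v2 (circular at r2) = 4529.83 m/s, v_t2 = 3361.5 m/s
Step 6: dv2 = |4529.83 - 3361.5| = 1168.33 m/s
Step 7: Total delta-v = 1498.23 + 1168.33 = 2666.6 m/s

2666.6


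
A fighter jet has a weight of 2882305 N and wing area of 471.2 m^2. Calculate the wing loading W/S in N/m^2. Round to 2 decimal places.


Step 1: Wing loading = W / S = 2882305 / 471.2
Step 2: Wing loading = 6116.95 N/m^2

6116.95


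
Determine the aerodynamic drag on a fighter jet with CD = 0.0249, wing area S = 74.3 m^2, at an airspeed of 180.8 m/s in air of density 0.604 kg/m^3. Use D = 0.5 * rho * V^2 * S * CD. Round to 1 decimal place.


Step 1: Dynamic pressure q = 0.5 * 0.604 * 180.8^2 = 9871.9693 Pa
Step 2: Drag D = q * S * CD = 9871.9693 * 74.3 * 0.0249
Step 3: D = 18263.8 N

18263.8


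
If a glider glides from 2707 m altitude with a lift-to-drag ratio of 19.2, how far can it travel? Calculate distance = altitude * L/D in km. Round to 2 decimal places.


Step 1: Glide distance = altitude * L/D = 2707 * 19.2 = 51974.4 m
Step 2: Convert to km: 51974.4 / 1000 = 51.97 km

51.97


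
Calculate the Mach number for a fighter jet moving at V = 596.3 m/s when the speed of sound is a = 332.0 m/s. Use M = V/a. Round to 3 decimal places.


Step 1: M = V / a = 596.3 / 332.0
Step 2: M = 1.796

1.796


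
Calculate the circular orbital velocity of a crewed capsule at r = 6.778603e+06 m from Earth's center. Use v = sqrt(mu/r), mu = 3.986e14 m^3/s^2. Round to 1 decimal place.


Step 1: mu / r = 3.986e14 / 6.778603e+06 = 58802676.5987
Step 2: v = sqrt(58802676.5987) = 7668.3 m/s

7668.3


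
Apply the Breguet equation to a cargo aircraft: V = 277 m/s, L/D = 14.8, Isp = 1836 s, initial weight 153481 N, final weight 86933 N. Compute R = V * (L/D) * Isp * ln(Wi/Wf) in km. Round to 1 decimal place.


Step 1: Coefficient = V * (L/D) * Isp = 277 * 14.8 * 1836 = 7526865.6 m
Step 2: Wi/Wf = 153481 / 86933 = 1.765509
Step 3: ln(1.765509) = 0.568439
Step 4: R = 7526865.6 * 0.568439 = 4278564.5 m = 4278.6 km

4278.6


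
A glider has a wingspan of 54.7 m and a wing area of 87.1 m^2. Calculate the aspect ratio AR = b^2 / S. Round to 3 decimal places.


Step 1: b^2 = 54.7^2 = 2992.09
Step 2: AR = 2992.09 / 87.1 = 34.352

34.352


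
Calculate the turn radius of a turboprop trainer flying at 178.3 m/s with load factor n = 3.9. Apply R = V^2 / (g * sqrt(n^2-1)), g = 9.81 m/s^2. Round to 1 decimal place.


Step 1: V^2 = 178.3^2 = 31790.89
Step 2: n^2 - 1 = 3.9^2 - 1 = 14.21
Step 3: sqrt(14.21) = 3.769615
Step 4: R = 31790.89 / (9.81 * 3.769615) = 859.7 m

859.7


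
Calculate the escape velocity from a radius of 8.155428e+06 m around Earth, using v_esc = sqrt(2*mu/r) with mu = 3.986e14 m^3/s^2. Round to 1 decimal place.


Step 1: 2*mu/r = 2 * 3.986e14 / 8.155428e+06 = 97750847.6563
Step 2: v_esc = sqrt(97750847.6563) = 9886.9 m/s

9886.9


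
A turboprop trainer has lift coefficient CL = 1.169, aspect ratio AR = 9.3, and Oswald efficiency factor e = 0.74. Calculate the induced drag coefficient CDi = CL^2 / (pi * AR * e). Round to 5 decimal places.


Step 1: CL^2 = 1.169^2 = 1.366561
Step 2: pi * AR * e = 3.14159 * 9.3 * 0.74 = 21.620441
Step 3: CDi = 1.366561 / 21.620441 = 0.06321

0.06321


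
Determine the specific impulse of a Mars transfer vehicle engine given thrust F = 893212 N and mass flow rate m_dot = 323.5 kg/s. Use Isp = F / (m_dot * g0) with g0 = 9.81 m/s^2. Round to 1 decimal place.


Step 1: m_dot * g0 = 323.5 * 9.81 = 3173.54
Step 2: Isp = 893212 / 3173.54 = 281.5 s

281.5


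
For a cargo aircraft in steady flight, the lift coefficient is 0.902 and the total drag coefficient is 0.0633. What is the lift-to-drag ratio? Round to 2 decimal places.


Step 1: L/D = CL / CD = 0.902 / 0.0633
Step 2: L/D = 14.25

14.25


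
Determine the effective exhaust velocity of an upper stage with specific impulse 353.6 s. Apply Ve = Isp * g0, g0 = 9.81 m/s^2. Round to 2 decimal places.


Step 1: Ve = Isp * g0 = 353.6 * 9.81
Step 2: Ve = 3468.82 m/s

3468.82


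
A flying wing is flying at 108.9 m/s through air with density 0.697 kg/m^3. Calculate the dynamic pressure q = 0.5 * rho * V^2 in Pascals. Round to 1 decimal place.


Step 1: V^2 = 108.9^2 = 11859.21
Step 2: q = 0.5 * 0.697 * 11859.21
Step 3: q = 4132.9 Pa

4132.9


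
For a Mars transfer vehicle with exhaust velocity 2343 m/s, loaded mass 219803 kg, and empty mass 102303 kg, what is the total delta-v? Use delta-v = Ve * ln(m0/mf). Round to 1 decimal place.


Step 1: Mass ratio m0/mf = 219803 / 102303 = 2.148549
Step 2: ln(2.148549) = 0.764793
Step 3: delta-v = 2343 * 0.764793 = 1791.9 m/s

1791.9


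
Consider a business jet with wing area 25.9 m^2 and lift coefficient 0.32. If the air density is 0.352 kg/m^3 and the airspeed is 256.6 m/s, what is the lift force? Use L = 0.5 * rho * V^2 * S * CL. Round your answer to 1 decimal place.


Step 1: Calculate dynamic pressure q = 0.5 * 0.352 * 256.6^2 = 0.5 * 0.352 * 65843.56 = 11588.4666 Pa
Step 2: Multiply by wing area and lift coefficient: L = 11588.4666 * 25.9 * 0.32
Step 3: L = 300141.2839 * 0.32 = 96045.2 N

96045.2


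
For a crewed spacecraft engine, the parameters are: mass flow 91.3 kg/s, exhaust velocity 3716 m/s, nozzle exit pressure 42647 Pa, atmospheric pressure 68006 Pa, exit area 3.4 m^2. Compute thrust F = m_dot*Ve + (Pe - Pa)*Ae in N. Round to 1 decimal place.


Step 1: Momentum thrust = m_dot * Ve = 91.3 * 3716 = 339270.8 N
Step 2: Pressure thrust = (Pe - Pa) * Ae = (42647 - 68006) * 3.4 = -86220.6 N
Step 3: Total thrust F = 339270.8 + -86220.6 = 253050.2 N

253050.2


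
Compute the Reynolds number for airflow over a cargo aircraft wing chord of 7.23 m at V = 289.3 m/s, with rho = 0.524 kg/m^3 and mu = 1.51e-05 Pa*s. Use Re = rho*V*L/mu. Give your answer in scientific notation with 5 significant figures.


Step 1: Numerator = rho * V * L = 0.524 * 289.3 * 7.23 = 1096.018836
Step 2: Re = 1096.018836 / 1.51e-05
Step 3: Re = 7.2584e+07

7.2584e+07


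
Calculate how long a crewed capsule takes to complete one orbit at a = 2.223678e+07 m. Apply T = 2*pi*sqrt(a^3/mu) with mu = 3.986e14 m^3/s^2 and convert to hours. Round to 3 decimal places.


Step 1: a^3 / mu = 1.099552e+22 / 3.986e14 = 2.758534e+07
Step 2: sqrt(2.758534e+07) = 5252.1752 s
Step 3: T = 2*pi * 5252.1752 = 33000.39 s
Step 4: T in hours = 33000.39 / 3600 = 9.167 hours

9.167


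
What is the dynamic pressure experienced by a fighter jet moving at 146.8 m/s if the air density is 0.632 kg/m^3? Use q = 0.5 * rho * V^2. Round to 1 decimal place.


Step 1: V^2 = 146.8^2 = 21550.24
Step 2: q = 0.5 * 0.632 * 21550.24
Step 3: q = 6809.9 Pa

6809.9


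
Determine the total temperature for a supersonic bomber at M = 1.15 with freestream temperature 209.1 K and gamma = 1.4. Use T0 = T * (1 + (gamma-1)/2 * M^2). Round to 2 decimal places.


Step 1: (gamma-1)/2 = 0.2
Step 2: M^2 = 1.3225
Step 3: 1 + 0.2 * 1.3225 = 1.2645
Step 4: T0 = 209.1 * 1.2645 = 264.41 K

264.41


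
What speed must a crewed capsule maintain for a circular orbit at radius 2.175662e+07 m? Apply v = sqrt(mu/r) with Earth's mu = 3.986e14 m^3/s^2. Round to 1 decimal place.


Step 1: mu / r = 3.986e14 / 2.175662e+07 = 18320860.5013
Step 2: v = sqrt(18320860.5013) = 4280.3 m/s

4280.3


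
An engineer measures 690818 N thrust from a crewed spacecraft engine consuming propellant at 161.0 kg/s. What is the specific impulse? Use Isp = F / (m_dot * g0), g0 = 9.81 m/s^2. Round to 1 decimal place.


Step 1: m_dot * g0 = 161.0 * 9.81 = 1579.41
Step 2: Isp = 690818 / 1579.41 = 437.4 s

437.4


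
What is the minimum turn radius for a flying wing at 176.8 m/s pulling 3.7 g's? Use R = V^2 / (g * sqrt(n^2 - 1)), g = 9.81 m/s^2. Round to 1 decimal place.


Step 1: V^2 = 176.8^2 = 31258.24
Step 2: n^2 - 1 = 3.7^2 - 1 = 12.69
Step 3: sqrt(12.69) = 3.562303
Step 4: R = 31258.24 / (9.81 * 3.562303) = 894.5 m

894.5


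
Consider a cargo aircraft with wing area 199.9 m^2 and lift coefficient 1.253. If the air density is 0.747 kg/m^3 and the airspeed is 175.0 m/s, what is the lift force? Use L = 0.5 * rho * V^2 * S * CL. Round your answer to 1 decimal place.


Step 1: Calculate dynamic pressure q = 0.5 * 0.747 * 175.0^2 = 0.5 * 0.747 * 30625.0 = 11438.4375 Pa
Step 2: Multiply by wing area and lift coefficient: L = 11438.4375 * 199.9 * 1.253
Step 3: L = 2286543.6562 * 1.253 = 2865039.2 N

2865039.2


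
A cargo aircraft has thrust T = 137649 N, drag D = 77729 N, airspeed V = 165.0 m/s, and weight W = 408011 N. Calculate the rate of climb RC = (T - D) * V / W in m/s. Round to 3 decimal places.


Step 1: Excess thrust = T - D = 137649 - 77729 = 59920 N
Step 2: Excess power = 59920 * 165.0 = 9886800.0 W
Step 3: RC = 9886800.0 / 408011 = 24.232 m/s

24.232


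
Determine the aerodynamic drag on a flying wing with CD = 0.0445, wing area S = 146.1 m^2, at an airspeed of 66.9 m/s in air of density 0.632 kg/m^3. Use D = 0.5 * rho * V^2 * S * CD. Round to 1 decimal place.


Step 1: Dynamic pressure q = 0.5 * 0.632 * 66.9^2 = 1414.2928 Pa
Step 2: Drag D = q * S * CD = 1414.2928 * 146.1 * 0.0445
Step 3: D = 9195.0 N

9195.0


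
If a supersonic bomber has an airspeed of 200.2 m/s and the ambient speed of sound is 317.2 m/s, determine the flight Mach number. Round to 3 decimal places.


Step 1: M = V / a = 200.2 / 317.2
Step 2: M = 0.631

0.631


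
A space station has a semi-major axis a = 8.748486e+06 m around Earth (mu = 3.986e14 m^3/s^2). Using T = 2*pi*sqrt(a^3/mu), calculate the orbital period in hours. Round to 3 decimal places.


Step 1: a^3 / mu = 6.695742e+20 / 3.986e14 = 1.679815e+06
Step 2: sqrt(1.679815e+06) = 1296.0767 s
Step 3: T = 2*pi * 1296.0767 = 8143.49 s
Step 4: T in hours = 8143.49 / 3600 = 2.262 hours

2.262


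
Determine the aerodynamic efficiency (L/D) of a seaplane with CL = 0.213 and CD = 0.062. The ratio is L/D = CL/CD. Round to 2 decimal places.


Step 1: L/D = CL / CD = 0.213 / 0.062
Step 2: L/D = 3.44

3.44


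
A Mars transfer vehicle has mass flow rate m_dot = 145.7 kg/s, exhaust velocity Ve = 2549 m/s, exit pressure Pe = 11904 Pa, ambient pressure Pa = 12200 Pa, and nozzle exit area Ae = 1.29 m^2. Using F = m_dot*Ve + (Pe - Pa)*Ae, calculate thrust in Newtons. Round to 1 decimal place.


Step 1: Momentum thrust = m_dot * Ve = 145.7 * 2549 = 371389.3 N
Step 2: Pressure thrust = (Pe - Pa) * Ae = (11904 - 12200) * 1.29 = -381.84 N
Step 3: Total thrust F = 371389.3 + -381.84 = 371007.5 N

371007.5


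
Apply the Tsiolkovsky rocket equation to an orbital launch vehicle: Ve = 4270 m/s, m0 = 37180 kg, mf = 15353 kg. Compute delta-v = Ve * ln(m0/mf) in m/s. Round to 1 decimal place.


Step 1: Mass ratio m0/mf = 37180 / 15353 = 2.421677
Step 2: ln(2.421677) = 0.88446
Step 3: delta-v = 4270 * 0.88446 = 3776.6 m/s

3776.6


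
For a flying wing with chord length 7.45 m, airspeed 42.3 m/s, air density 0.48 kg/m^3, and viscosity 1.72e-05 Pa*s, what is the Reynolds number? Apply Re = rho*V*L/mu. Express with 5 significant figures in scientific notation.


Step 1: Numerator = rho * V * L = 0.48 * 42.3 * 7.45 = 151.2648
Step 2: Re = 151.2648 / 1.72e-05
Step 3: Re = 8.7945e+06

8.7945e+06


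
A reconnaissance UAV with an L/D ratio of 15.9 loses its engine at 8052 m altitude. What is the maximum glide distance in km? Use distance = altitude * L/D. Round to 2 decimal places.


Step 1: Glide distance = altitude * L/D = 8052 * 15.9 = 128026.8 m
Step 2: Convert to km: 128026.8 / 1000 = 128.03 km

128.03


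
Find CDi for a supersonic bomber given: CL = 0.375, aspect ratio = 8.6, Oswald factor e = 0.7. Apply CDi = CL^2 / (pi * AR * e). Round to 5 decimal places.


Step 1: CL^2 = 0.375^2 = 0.140625
Step 2: pi * AR * e = 3.14159 * 8.6 * 0.7 = 18.912388
Step 3: CDi = 0.140625 / 18.912388 = 0.00744

0.00744


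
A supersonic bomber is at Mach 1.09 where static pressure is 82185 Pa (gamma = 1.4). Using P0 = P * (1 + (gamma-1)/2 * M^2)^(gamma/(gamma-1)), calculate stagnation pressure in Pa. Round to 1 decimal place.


Step 1: (gamma-1)/2 * M^2 = 0.2 * 1.1881 = 0.23762
Step 2: 1 + 0.23762 = 1.23762
Step 3: Exponent gamma/(gamma-1) = 3.5
Step 4: P0 = 82185 * 1.23762^3.5 = 173319.8 Pa

173319.8


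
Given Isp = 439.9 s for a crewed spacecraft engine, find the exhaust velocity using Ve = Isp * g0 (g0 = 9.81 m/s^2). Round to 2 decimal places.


Step 1: Ve = Isp * g0 = 439.9 * 9.81
Step 2: Ve = 4315.42 m/s

4315.42


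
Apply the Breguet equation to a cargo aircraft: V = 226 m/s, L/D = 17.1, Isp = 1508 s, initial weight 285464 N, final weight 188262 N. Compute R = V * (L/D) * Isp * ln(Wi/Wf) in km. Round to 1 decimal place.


Step 1: Coefficient = V * (L/D) * Isp = 226 * 17.1 * 1508 = 5827816.8 m
Step 2: Wi/Wf = 285464 / 188262 = 1.516312
Step 3: ln(1.516312) = 0.416281
Step 4: R = 5827816.8 * 0.416281 = 2426011.3 m = 2426.0 km

2426.0


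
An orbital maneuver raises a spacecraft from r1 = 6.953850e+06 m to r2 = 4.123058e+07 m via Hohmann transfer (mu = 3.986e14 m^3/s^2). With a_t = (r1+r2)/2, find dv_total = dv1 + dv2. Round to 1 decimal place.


Step 1: Transfer semi-major axis a_t = (6.953850e+06 + 4.123058e+07) / 2 = 2.409222e+07 m
Step 2: v1 (circular at r1) = sqrt(mu/r1) = 7571.05 m/s
Step 3: v_t1 = sqrt(mu*(2/r1 - 1/a_t)) = 9904.38 m/s
Step 4: dv1 = |9904.38 - 7571.05| = 2333.33 m/s
Step 5: v2 (circular at r2) = 3109.27 m/s, v_t2 = 1670.45 m/s
Step 6: dv2 = |3109.27 - 1670.45| = 1438.82 m/s
Step 7: Total delta-v = 2333.33 + 1438.82 = 3772.2 m/s

3772.2


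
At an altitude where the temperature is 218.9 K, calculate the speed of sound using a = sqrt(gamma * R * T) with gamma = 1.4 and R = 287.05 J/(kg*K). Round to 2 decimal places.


Step 1: gamma * R * T = 1.4 * 287.05 * 218.9 = 87969.343
Step 2: a = sqrt(87969.343) = 296.60 m/s

296.60


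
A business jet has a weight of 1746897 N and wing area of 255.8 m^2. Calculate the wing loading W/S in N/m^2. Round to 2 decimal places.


Step 1: Wing loading = W / S = 1746897 / 255.8
Step 2: Wing loading = 6829.15 N/m^2

6829.15


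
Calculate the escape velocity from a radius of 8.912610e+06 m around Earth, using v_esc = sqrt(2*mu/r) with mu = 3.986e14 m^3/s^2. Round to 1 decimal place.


Step 1: 2*mu/r = 2 * 3.986e14 / 8.912610e+06 = 89446301.364
Step 2: v_esc = sqrt(89446301.364) = 9457.6 m/s

9457.6


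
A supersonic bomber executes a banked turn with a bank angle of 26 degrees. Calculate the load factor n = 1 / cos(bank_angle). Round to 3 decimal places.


Step 1: Convert 26 degrees to radians = 0.453786
Step 2: cos(26 deg) = 0.898794
Step 3: n = 1 / 0.898794 = 1.113

1.113


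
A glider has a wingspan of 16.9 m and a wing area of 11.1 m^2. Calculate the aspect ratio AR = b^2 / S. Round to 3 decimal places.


Step 1: b^2 = 16.9^2 = 285.61
Step 2: AR = 285.61 / 11.1 = 25.731

25.731


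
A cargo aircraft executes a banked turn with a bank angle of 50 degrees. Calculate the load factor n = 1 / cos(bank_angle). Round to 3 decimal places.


Step 1: Convert 50 degrees to radians = 0.872665
Step 2: cos(50 deg) = 0.642788
Step 3: n = 1 / 0.642788 = 1.556

1.556


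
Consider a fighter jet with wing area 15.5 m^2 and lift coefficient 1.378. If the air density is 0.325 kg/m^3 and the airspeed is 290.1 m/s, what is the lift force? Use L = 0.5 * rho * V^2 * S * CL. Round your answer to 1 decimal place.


Step 1: Calculate dynamic pressure q = 0.5 * 0.325 * 290.1^2 = 0.5 * 0.325 * 84158.01 = 13675.6766 Pa
Step 2: Multiply by wing area and lift coefficient: L = 13675.6766 * 15.5 * 1.378
Step 3: L = 211972.9877 * 1.378 = 292098.8 N

292098.8


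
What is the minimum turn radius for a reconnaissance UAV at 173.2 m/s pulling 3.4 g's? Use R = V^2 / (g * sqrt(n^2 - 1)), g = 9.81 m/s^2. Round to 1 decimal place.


Step 1: V^2 = 173.2^2 = 29998.24
Step 2: n^2 - 1 = 3.4^2 - 1 = 10.56
Step 3: sqrt(10.56) = 3.249615
Step 4: R = 29998.24 / (9.81 * 3.249615) = 941.0 m

941.0


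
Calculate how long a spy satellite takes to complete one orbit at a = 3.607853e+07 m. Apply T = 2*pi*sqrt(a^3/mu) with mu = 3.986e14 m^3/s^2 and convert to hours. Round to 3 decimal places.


Step 1: a^3 / mu = 4.696199e+22 / 3.986e14 = 1.178173e+08
Step 2: sqrt(1.178173e+08) = 10854.3696 s
Step 3: T = 2*pi * 10854.3696 = 68200.02 s
Step 4: T in hours = 68200.02 / 3600 = 18.944 hours

18.944


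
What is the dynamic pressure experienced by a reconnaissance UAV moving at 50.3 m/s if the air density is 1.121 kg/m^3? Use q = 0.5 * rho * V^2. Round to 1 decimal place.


Step 1: V^2 = 50.3^2 = 2530.09
Step 2: q = 0.5 * 1.121 * 2530.09
Step 3: q = 1418.1 Pa

1418.1
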